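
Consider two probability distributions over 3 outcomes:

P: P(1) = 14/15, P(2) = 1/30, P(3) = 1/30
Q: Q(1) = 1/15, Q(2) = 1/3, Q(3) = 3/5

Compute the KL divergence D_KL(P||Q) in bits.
3.3038 bits

D_KL(P||Q) = Σ P(x) log₂(P(x)/Q(x))

Computing term by term:
  P(1)·log₂(P(1)/Q(1)) = (14/15)·log₂((14/15)/(1/15)) = 3.55353
  P(2)·log₂(P(2)/Q(2)) = (1/30)·log₂((1/30)/(1/3)) = -0.11073
  P(3)·log₂(P(3)/Q(3)) = (1/30)·log₂((1/30)/(3/5)) = -0.13900

D_KL(P||Q) = 3.55353 - 0.11073 - 0.13900 = 3.30380 ≈ 3.3038 bits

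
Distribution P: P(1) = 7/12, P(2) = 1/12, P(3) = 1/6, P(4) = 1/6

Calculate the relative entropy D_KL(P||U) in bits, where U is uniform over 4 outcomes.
0.3860 bits

U(i) = 1/4 for all i

D_KL(P||U) = Σ P(x) log₂(P(x) / (1/4))
           = Σ P(x) log₂(P(x)) + log₂(4)
           = log₂(4) - H(P)

H(P) = -Σ P(x) log₂(P(x)):
  -P(1)·log₂(P(1)) = -(7/12)·log₂(7/12) = 0.45360
  -P(2)·log₂(P(2)) = -(1/12)·log₂(1/12) = 0.29875
  -P(3)·log₂(P(3)) = -(1/6)·log₂(1/6) = 0.43083
  -P(4)·log₂(P(4)) = -(1/6)·log₂(1/6) = 0.43083
H(P) = 0.45360 + 0.29875 + 0.43083 + 0.43083 = 1.61401 bits

log₂(4) = 2.00000 bits

D_KL(P||U) = 2.00000 - 1.61401 = 0.38599 ≈ 0.3860 bits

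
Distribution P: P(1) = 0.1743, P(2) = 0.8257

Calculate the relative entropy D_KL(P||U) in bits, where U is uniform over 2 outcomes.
0.3326 bits

U(i) = 1/2 for all i

D_KL(P||U) = Σ P(x) log₂(P(x) / (1/2))
           = Σ P(x) log₂(P(x)) + log₂(2)
           = log₂(2) - H(P)

H(P) = -Σ P(x) log₂(P(x)):
  -P(1)·log₂(P(1)) = -(0.1743)·log₂(0.1743) = 0.43930
  -P(2)·log₂(P(2)) = -(0.8257)·log₂(0.8257) = 0.22815
H(P) = 0.43930 + 0.22815 = 0.66745 bits

log₂(2) = 1.00000 bits

D_KL(P||U) = 1.00000 - 0.66745 = 0.33255 ≈ 0.3326 bits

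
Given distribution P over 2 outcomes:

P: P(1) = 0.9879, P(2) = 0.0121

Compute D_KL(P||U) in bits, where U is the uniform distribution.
0.9056 bits

U(i) = 1/2 for all i

D_KL(P||U) = Σ P(x) log₂(P(x) / (1/2))
           = Σ P(x) log₂(P(x)) + log₂(2)
           = log₂(2) - H(P)

H(P) = -Σ P(x) log₂(P(x)):
  -P(1)·log₂(P(1)) = -(0.9879)·log₂(0.9879) = 0.01735
  -P(2)·log₂(P(2)) = -(0.0121)·log₂(0.0121) = 0.07706
H(P) = 0.01735 + 0.07706 = 0.09441 bits

log₂(2) = 1.00000 bits

D_KL(P||U) = 1.00000 - 0.09441 = 0.90559 ≈ 0.9056 bits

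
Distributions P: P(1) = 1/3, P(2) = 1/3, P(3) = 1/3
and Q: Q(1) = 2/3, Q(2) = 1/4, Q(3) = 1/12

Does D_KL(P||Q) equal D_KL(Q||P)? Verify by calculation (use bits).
D_KL(P||Q) = 0.4717 bits, D_KL(Q||P) = 0.3962 bits. No — D_KL(P||Q) ≠ D_KL(Q||P) for this pair.

D_KL(P||Q) = Σ P(x) log₂(P(x)/Q(x))

Computing term by term:
  P(1)·log₂(P(1)/Q(1)) = (1/3)·log₂((1/3)/(2/3)) = -0.33333
  P(2)·log₂(P(2)/Q(2)) = (1/3)·log₂((1/3)/(1/4)) = 0.13835
  P(3)·log₂(P(3)/Q(3)) = (1/3)·log₂((1/3)/(1/12)) = 0.66667

D_KL(P||Q) = -0.33333 + 0.13835 + 0.66667 = 0.47169 ≈ 0.4717 bits

D_KL(Q||P) = Σ Q(x) log₂(Q(x)/P(x))

Computing term by term:
  Q(1)·log₂(Q(1)/P(1)) = (2/3)·log₂((2/3)/(1/3)) = 0.66667
  Q(2)·log₂(Q(2)/P(2)) = (1/4)·log₂((1/4)/(1/3)) = -0.10376
  Q(3)·log₂(Q(3)/P(3)) = (1/12)·log₂((1/12)/(1/3)) = -0.16667

D_KL(Q||P) = 0.66667 - 0.10376 - 0.16667 = 0.39624 ≈ 0.3962 bits

These are NOT equal (difference: 0.0755 bits). KL divergence is asymmetric: D_KL(P||Q) ≠ D_KL(Q||P) in general.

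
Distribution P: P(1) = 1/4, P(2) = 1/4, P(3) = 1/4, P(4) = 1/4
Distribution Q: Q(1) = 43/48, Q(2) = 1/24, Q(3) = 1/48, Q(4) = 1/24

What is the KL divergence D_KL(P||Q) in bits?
1.7284 bits

D_KL(P||Q) = Σ P(x) log₂(P(x)/Q(x))

Computing term by term:
  P(1)·log₂(P(1)/Q(1)) = (1/4)·log₂((1/4)/(43/48)) = -0.46033
  P(2)·log₂(P(2)/Q(2)) = (1/4)·log₂((1/4)/(1/24)) = 0.64624
  P(3)·log₂(P(3)/Q(3)) = (1/4)·log₂((1/4)/(1/48)) = 0.89624
  P(4)·log₂(P(4)/Q(4)) = (1/4)·log₂((1/4)/(1/24)) = 0.64624

D_KL(P||Q) = -0.46033 + 0.64624 + 0.89624 + 0.64624 = 1.72839 ≈ 1.7284 bits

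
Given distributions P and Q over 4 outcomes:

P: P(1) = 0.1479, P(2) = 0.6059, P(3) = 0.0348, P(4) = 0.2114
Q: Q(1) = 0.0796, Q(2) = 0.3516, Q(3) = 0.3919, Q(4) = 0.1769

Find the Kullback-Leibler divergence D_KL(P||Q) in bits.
0.5407 bits

D_KL(P||Q) = Σ P(x) log₂(P(x)/Q(x))

Computing term by term:
  P(1)·log₂(P(1)/Q(1)) = 0.1479·log₂(0.1479/0.0796) = 0.13219
  P(2)·log₂(P(2)/Q(2)) = 0.6059·log₂(0.6059/0.3516) = 0.47572
  P(3)·log₂(P(3)/Q(3)) = 0.0348·log₂(0.0348/0.3919) = -0.12157
  P(4)·log₂(P(4)/Q(4)) = 0.2114·log₂(0.2114/0.1769) = 0.05434

D_KL(P||Q) = 0.13219 + 0.47572 - 0.12157 + 0.05434 = 0.54068 ≈ 0.5407 bits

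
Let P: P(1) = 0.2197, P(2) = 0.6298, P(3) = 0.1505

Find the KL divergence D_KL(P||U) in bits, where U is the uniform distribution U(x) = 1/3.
0.2733 bits

U(i) = 1/3 for all i

D_KL(P||U) = Σ P(x) log₂(P(x) / (1/3))
           = Σ P(x) log₂(P(x)) + log₂(3)
           = log₂(3) - H(P)

H(P) = -Σ P(x) log₂(P(x)):
  -P(1)·log₂(P(1)) = -(0.2197)·log₂(0.2197) = 0.48035
  -P(2)·log₂(P(2)) = -(0.6298)·log₂(0.6298) = 0.42010
  -P(3)·log₂(P(3)) = -(0.1505)·log₂(0.1505) = 0.41119
H(P) = 0.48035 + 0.42010 + 0.41119 = 1.31164 bits

log₂(3) = 1.58496 bits

D_KL(P||U) = 1.58496 - 1.31164 = 0.27332 ≈ 0.2733 bits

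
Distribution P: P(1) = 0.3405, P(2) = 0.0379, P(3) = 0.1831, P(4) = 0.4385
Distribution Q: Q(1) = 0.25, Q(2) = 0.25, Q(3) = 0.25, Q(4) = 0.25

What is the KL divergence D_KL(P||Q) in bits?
0.3218 bits

D_KL(P||Q) = Σ P(x) log₂(P(x)/Q(x))

Computing term by term:
  P(1)·log₂(P(1)/Q(1)) = 0.3405·log₂(0.3405/0.25) = 0.15177
  P(2)·log₂(P(2)/Q(2)) = 0.0379·log₂(0.0379/0.25) = -0.10315
  P(3)·log₂(P(3)/Q(3)) = 0.1831·log₂(0.1831/0.25) = -0.08227
  P(4)·log₂(P(4)/Q(4)) = 0.4385·log₂(0.4385/0.25) = 0.35547

D_KL(P||Q) = 0.15177 - 0.10315 - 0.08227 + 0.35547 = 0.32182 ≈ 0.3218 bits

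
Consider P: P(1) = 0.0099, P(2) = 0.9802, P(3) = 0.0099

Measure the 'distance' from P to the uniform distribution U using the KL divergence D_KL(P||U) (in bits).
1.4248 bits

U(i) = 1/3 for all i

D_KL(P||U) = Σ P(x) log₂(P(x) / (1/3))
           = Σ P(x) log₂(P(x)) + log₂(3)
           = log₂(3) - H(P)

H(P) = -Σ P(x) log₂(P(x)):
  -P(1)·log₂(P(1)) = -(0.0099)·log₂(0.0099) = 0.06592
  -P(2)·log₂(P(2)) = -(0.9802)·log₂(0.9802) = 0.02828
  -P(3)·log₂(P(3)) = -(0.0099)·log₂(0.0099) = 0.06592
H(P) = 0.06592 + 0.02828 + 0.06592 = 0.16012 bits

log₂(3) = 1.58496 bits

D_KL(P||U) = 1.58496 - 0.16012 = 1.42484 ≈ 1.4248 bits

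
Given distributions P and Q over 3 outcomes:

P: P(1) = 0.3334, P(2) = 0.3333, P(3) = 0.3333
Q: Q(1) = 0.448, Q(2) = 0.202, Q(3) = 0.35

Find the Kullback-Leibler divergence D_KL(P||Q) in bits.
0.0752 bits

D_KL(P||Q) = Σ P(x) log₂(P(x)/Q(x))

Computing term by term:
  P(1)·log₂(P(1)/Q(1)) = 0.3334·log₂(0.3334/0.448) = -0.14211
  P(2)·log₂(P(2)/Q(2)) = 0.3333·log₂(0.3333/0.202) = 0.24080
  P(3)·log₂(P(3)/Q(3)) = 0.3333·log₂(0.3333/0.35) = -0.02351

D_KL(P||Q) = -0.14211 + 0.24080 - 0.02351 = 0.07518 ≈ 0.0752 bits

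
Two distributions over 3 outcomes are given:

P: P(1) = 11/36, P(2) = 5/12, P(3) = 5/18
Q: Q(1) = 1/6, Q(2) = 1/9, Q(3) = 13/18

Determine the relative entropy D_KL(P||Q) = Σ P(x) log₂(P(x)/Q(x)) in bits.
0.6788 bits

D_KL(P||Q) = Σ P(x) log₂(P(x)/Q(x))

Computing term by term:
  P(1)·log₂(P(1)/Q(1)) = (11/36)·log₂((11/36)/(1/6)) = 0.26720
  P(2)·log₂(P(2)/Q(2)) = (5/12)·log₂((5/12)/(1/9)) = 0.79454
  P(3)·log₂(P(3)/Q(3)) = (5/18)·log₂((5/18)/(13/18)) = -0.38292

D_KL(P||Q) = 0.26720 + 0.79454 - 0.38292 = 0.67882 ≈ 0.6788 bits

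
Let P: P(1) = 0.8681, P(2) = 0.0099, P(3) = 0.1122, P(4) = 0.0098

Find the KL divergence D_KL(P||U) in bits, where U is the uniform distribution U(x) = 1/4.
1.3374 bits

U(i) = 1/4 for all i

D_KL(P||U) = Σ P(x) log₂(P(x) / (1/4))
           = Σ P(x) log₂(P(x)) + log₂(4)
           = log₂(4) - H(P)

H(P) = -Σ P(x) log₂(P(x)):
  -P(1)·log₂(P(1)) = -(0.8681)·log₂(0.8681) = 0.17715
  -P(2)·log₂(P(2)) = -(0.0099)·log₂(0.0099) = 0.06592
  -P(3)·log₂(P(3)) = -(0.1122)·log₂(0.1122) = 0.35409
  -P(4)·log₂(P(4)) = -(0.0098)·log₂(0.0098) = 0.06540
H(P) = 0.17715 + 0.06592 + 0.35409 + 0.06540 = 0.66256 bits

log₂(4) = 2.00000 bits

D_KL(P||U) = 2.00000 - 0.66256 = 1.33744 ≈ 1.3374 bits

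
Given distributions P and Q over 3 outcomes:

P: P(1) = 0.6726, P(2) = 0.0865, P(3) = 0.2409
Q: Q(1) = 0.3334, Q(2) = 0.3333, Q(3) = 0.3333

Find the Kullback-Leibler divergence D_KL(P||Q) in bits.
0.3998 bits

D_KL(P||Q) = Σ P(x) log₂(P(x)/Q(x))

Computing term by term:
  P(1)·log₂(P(1)/Q(1)) = 0.6726·log₂(0.6726/0.3334) = 0.68100
  P(2)·log₂(P(2)/Q(2)) = 0.0865·log₂(0.0865/0.3333) = -0.16833
  P(3)·log₂(P(3)/Q(3)) = 0.2409·log₂(0.2409/0.3333) = -0.11283

D_KL(P||Q) = 0.68100 - 0.16833 - 0.11283 = 0.39984 ≈ 0.3998 bits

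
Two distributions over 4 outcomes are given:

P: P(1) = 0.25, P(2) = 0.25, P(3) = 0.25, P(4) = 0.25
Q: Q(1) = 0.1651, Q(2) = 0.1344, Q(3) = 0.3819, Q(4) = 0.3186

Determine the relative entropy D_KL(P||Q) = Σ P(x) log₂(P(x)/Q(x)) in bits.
0.1332 bits

D_KL(P||Q) = Σ P(x) log₂(P(x)/Q(x))

Computing term by term:
  P(1)·log₂(P(1)/Q(1)) = 0.25·log₂(0.25/0.1651) = 0.14965
  P(2)·log₂(P(2)/Q(2)) = 0.25·log₂(0.25/0.1344) = 0.22385
  P(3)·log₂(P(3)/Q(3)) = 0.25·log₂(0.25/0.3819) = -0.15282
  P(4)·log₂(P(4)/Q(4)) = 0.25·log₂(0.25/0.3186) = -0.08745

D_KL(P||Q) = 0.14965 + 0.22385 - 0.15282 - 0.08745 = 0.13323 ≈ 0.1332 bits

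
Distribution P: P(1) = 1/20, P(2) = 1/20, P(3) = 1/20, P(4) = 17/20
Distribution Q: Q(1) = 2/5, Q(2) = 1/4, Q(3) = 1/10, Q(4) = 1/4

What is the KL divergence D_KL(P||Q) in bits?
1.1846 bits

D_KL(P||Q) = Σ P(x) log₂(P(x)/Q(x))

Computing term by term:
  P(1)·log₂(P(1)/Q(1)) = (1/20)·log₂((1/20)/(2/5)) = -0.15000
  P(2)·log₂(P(2)/Q(2)) = (1/20)·log₂((1/20)/(1/4)) = -0.11610
  P(3)·log₂(P(3)/Q(3)) = (1/20)·log₂((1/20)/(1/10)) = -0.05000
  P(4)·log₂(P(4)/Q(4)) = (17/20)·log₂((17/20)/(1/4)) = 1.50070

D_KL(P||Q) = -0.15000 - 0.11610 - 0.05000 + 1.50070 = 1.18460 ≈ 1.1846 bits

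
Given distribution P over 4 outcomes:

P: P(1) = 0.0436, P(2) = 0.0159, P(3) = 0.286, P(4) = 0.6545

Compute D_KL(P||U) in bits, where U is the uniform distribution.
0.7912 bits

U(i) = 1/4 for all i

D_KL(P||U) = Σ P(x) log₂(P(x) / (1/4))
           = Σ P(x) log₂(P(x)) + log₂(4)
           = log₂(4) - H(P)

H(P) = -Σ P(x) log₂(P(x)):
  -P(1)·log₂(P(1)) = -(0.0436)·log₂(0.0436) = 0.19705
  -P(2)·log₂(P(2)) = -(0.0159)·log₂(0.0159) = 0.09500
  -P(3)·log₂(P(3)) = -(0.286)·log₂(0.286) = 0.51649
  -P(4)·log₂(P(4)) = -(0.6545)·log₂(0.6545) = 0.40025
H(P) = 0.19705 + 0.09500 + 0.51649 + 0.40025 = 1.20879 bits

log₂(4) = 2.00000 bits

D_KL(P||U) = 2.00000 - 1.20879 = 0.79121 ≈ 0.7912 bits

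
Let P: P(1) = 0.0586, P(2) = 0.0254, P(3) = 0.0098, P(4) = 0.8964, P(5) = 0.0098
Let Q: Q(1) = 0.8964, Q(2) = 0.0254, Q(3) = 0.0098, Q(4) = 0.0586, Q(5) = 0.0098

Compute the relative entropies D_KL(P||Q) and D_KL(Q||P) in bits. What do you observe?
D_KL(P||Q) = 3.2969 bits, D_KL(Q||P) = 3.2969 bits. The two directions give the same value here, because Q is a self-inverse relabeling of P; in general KL divergence is asymmetric.

D_KL(P||Q) = Σ P(x) log₂(P(x)/Q(x))

Computing term by term:
  P(1)·log₂(P(1)/Q(1)) = 0.0586·log₂(0.0586/0.8964) = -0.23060
  P(2)·log₂(P(2)/Q(2)) = 0.0254·log₂(0.0254/0.0254) = 0.00000
  P(3)·log₂(P(3)/Q(3)) = 0.0098·log₂(0.0098/0.0098) = 0.00000
  P(4)·log₂(P(4)/Q(4)) = 0.8964·log₂(0.8964/0.0586) = 3.52749
  P(5)·log₂(P(5)/Q(5)) = 0.0098·log₂(0.0098/0.0098) = 0.00000

D_KL(P||Q) = -0.23060 + 0.00000 + 0.00000 + 3.52749 + 0.00000 = 3.29689 ≈ 3.2969 bits

D_KL(Q||P) = Σ Q(x) log₂(Q(x)/P(x))

Computing term by term:
  Q(1)·log₂(Q(1)/P(1)) = 0.8964·log₂(0.8964/0.0586) = 3.52749
  Q(2)·log₂(Q(2)/P(2)) = 0.0254·log₂(0.0254/0.0254) = 0.00000
  Q(3)·log₂(Q(3)/P(3)) = 0.0098·log₂(0.0098/0.0098) = 0.00000
  Q(4)·log₂(Q(4)/P(4)) = 0.0586·log₂(0.0586/0.8964) = -0.23060
  Q(5)·log₂(Q(5)/P(5)) = 0.0098·log₂(0.0098/0.0098) = 0.00000

D_KL(Q||P) = 3.52749 + 0.00000 + 0.00000 - 0.23060 + 0.00000 = 3.29689 ≈ 3.2969 bits

These ARE equal here. Q is P with outcomes relabeled (Q(1) = P(4), Q(4) = P(1)) by a relabeling that is its own inverse, so the two sums contain exactly the same terms in a different order. This is a special case — KL divergence is not symmetric in general: D_KL(P||Q) ≠ D_KL(Q||P) for most P, Q.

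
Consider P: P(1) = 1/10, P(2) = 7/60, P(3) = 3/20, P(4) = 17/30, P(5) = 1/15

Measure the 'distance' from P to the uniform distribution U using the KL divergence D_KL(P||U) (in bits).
0.4928 bits

U(i) = 1/5 for all i

D_KL(P||U) = Σ P(x) log₂(P(x) / (1/5))
           = Σ P(x) log₂(P(x)) + log₂(5)
           = log₂(5) - H(P)

H(P) = -Σ P(x) log₂(P(x)):
  -P(1)·log₂(P(1)) = -(1/10)·log₂(1/10) = 0.33219
  -P(2)·log₂(P(2)) = -(7/60)·log₂(7/60) = 0.36161
  -P(3)·log₂(P(3)) = -(3/20)·log₂(3/20) = 0.41054
  -P(4)·log₂(P(4)) = -(17/30)·log₂(17/30) = 0.46434
  -P(5)·log₂(P(5)) = -(1/15)·log₂(1/15) = 0.26046
H(P) = 0.33219 + 0.36161 + 0.41054 + 0.46434 + 0.26046 = 1.82914 bits

log₂(5) = 2.32193 bits

D_KL(P||U) = 2.32193 - 1.82914 = 0.49279 ≈ 0.4928 bits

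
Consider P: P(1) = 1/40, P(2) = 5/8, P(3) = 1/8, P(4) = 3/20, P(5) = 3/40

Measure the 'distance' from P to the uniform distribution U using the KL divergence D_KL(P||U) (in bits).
0.6993 bits

U(i) = 1/5 for all i

D_KL(P||U) = Σ P(x) log₂(P(x) / (1/5))
           = Σ P(x) log₂(P(x)) + log₂(5)
           = log₂(5) - H(P)

H(P) = -Σ P(x) log₂(P(x)):
  -P(1)·log₂(P(1)) = -(1/40)·log₂(1/40) = 0.13305
  -P(2)·log₂(P(2)) = -(5/8)·log₂(5/8) = 0.42379
  -P(3)·log₂(P(3)) = -(1/8)·log₂(1/8) = 0.37500
  -P(4)·log₂(P(4)) = -(3/20)·log₂(3/20) = 0.41054
  -P(5)·log₂(P(5)) = -(3/40)·log₂(3/40) = 0.28027
H(P) = 0.13305 + 0.42379 + 0.37500 + 0.41054 + 0.28027 = 1.62265 bits

log₂(5) = 2.32193 bits

D_KL(P||U) = 2.32193 - 1.62265 = 0.69928 ≈ 0.6993 bits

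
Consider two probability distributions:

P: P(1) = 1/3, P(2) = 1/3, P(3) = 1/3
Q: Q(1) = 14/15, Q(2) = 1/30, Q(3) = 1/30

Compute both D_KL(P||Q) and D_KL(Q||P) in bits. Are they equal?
D_KL(P||Q) = 1.7195 bits, D_KL(Q||P) = 1.1649 bits. No, they are not equal.

D_KL(P||Q) = Σ P(x) log₂(P(x)/Q(x))

Computing term by term:
  P(1)·log₂(P(1)/Q(1)) = (1/3)·log₂((1/3)/(14/15)) = -0.49514
  P(2)·log₂(P(2)/Q(2)) = (1/3)·log₂((1/3)/(1/30)) = 1.10731
  P(3)·log₂(P(3)/Q(3)) = (1/3)·log₂((1/3)/(1/30)) = 1.10731

D_KL(P||Q) = -0.49514 + 1.10731 + 1.10731 = 1.71948 ≈ 1.7195 bits

D_KL(Q||P) = Σ Q(x) log₂(Q(x)/P(x))

Computing term by term:
  Q(1)·log₂(Q(1)/P(1)) = (14/15)·log₂((14/15)/(1/3)) = 1.38640
  Q(2)·log₂(Q(2)/P(2)) = (1/30)·log₂((1/30)/(1/3)) = -0.11073
  Q(3)·log₂(Q(3)/P(3)) = (1/30)·log₂((1/30)/(1/3)) = -0.11073

D_KL(Q||P) = 1.38640 - 0.11073 - 0.11073 = 1.16494 ≈ 1.1649 bits

These are NOT equal (difference: 0.5546 bits). KL divergence is asymmetric: D_KL(P||Q) ≠ D_KL(Q||P) in general.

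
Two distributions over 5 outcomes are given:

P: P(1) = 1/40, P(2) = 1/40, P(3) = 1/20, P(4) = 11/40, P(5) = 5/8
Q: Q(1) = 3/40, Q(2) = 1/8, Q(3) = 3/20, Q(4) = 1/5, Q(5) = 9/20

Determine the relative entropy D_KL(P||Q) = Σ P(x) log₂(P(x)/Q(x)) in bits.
0.2456 bits

D_KL(P||Q) = Σ P(x) log₂(P(x)/Q(x))

Computing term by term:
  P(1)·log₂(P(1)/Q(1)) = (1/40)·log₂((1/40)/(3/40)) = -0.03962
  P(2)·log₂(P(2)/Q(2)) = (1/40)·log₂((1/40)/(1/8)) = -0.05805
  P(3)·log₂(P(3)/Q(3)) = (1/20)·log₂((1/20)/(3/20)) = -0.07925
  P(4)·log₂(P(4)/Q(4)) = (11/40)·log₂((11/40)/(1/5)) = 0.12634
  P(5)·log₂(P(5)/Q(5)) = (5/8)·log₂((5/8)/(9/20)) = 0.29621

D_KL(P||Q) = -0.03962 - 0.05805 - 0.07925 + 0.12634 + 0.29621 = 0.24563 ≈ 0.2456 bits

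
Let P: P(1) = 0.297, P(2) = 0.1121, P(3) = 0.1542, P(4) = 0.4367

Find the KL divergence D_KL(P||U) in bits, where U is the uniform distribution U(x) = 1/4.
0.1880 bits

U(i) = 1/4 for all i

D_KL(P||U) = Σ P(x) log₂(P(x) / (1/4))
           = Σ P(x) log₂(P(x)) + log₂(4)
           = log₂(4) - H(P)

H(P) = -Σ P(x) log₂(P(x)):
  -P(1)·log₂(P(1)) = -(0.297)·log₂(0.297) = 0.52019
  -P(2)·log₂(P(2)) = -(0.1121)·log₂(0.1121) = 0.35392
  -P(3)·log₂(P(3)) = -(0.1542)·log₂(0.1542) = 0.41590
  -P(4)·log₂(P(4)) = -(0.4367)·log₂(0.4367) = 0.52198
H(P) = 0.52019 + 0.35392 + 0.41590 + 0.52198 = 1.81199 bits

log₂(4) = 2.00000 bits

D_KL(P||U) = 2.00000 - 1.81199 = 0.18801 ≈ 0.1880 bits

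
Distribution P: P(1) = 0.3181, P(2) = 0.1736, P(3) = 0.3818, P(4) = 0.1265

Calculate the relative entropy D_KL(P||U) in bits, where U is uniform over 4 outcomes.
0.1281 bits

U(i) = 1/4 for all i

D_KL(P||U) = Σ P(x) log₂(P(x) / (1/4))
           = Σ P(x) log₂(P(x)) + log₂(4)
           = log₂(4) - H(P)

H(P) = -Σ P(x) log₂(P(x)):
  -P(1)·log₂(P(1)) = -(0.3181)·log₂(0.3181) = 0.52564
  -P(2)·log₂(P(2)) = -(0.1736)·log₂(0.1736) = 0.43854
  -P(3)·log₂(P(3)) = -(0.3818)·log₂(0.3818) = 0.53036
  -P(4)·log₂(P(4)) = -(0.1265)·log₂(0.1265) = 0.37732
H(P) = 0.52564 + 0.43854 + 0.53036 + 0.37732 = 1.87186 bits

log₂(4) = 2.00000 bits

D_KL(P||U) = 2.00000 - 1.87186 = 0.12814 ≈ 0.1281 bits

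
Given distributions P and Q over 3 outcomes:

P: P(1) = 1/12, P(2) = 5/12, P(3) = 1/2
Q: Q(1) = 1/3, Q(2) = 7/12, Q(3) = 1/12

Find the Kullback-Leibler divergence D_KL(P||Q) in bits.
0.9236 bits

D_KL(P||Q) = Σ P(x) log₂(P(x)/Q(x))

Computing term by term:
  P(1)·log₂(P(1)/Q(1)) = (1/12)·log₂((1/12)/(1/3)) = -0.16667
  P(2)·log₂(P(2)/Q(2)) = (5/12)·log₂((5/12)/(7/12)) = -0.20226
  P(3)·log₂(P(3)/Q(3)) = (1/2)·log₂((1/2)/(1/12)) = 1.29248

D_KL(P||Q) = -0.16667 - 0.20226 + 1.29248 = 0.92355 ≈ 0.9236 bits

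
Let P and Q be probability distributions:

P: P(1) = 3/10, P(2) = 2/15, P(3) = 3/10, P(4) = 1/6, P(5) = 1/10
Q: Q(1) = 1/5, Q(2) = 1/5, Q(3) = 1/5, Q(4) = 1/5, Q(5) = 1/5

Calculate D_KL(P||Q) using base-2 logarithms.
0.1291 bits

D_KL(P||Q) = Σ P(x) log₂(P(x)/Q(x))

Computing term by term:
  P(1)·log₂(P(1)/Q(1)) = (3/10)·log₂((3/10)/(1/5)) = 0.17549
  P(2)·log₂(P(2)/Q(2)) = (2/15)·log₂((2/15)/(1/5)) = -0.07800
  P(3)·log₂(P(3)/Q(3)) = (3/10)·log₂((3/10)/(1/5)) = 0.17549
  P(4)·log₂(P(4)/Q(4)) = (1/6)·log₂((1/6)/(1/5)) = -0.04384
  P(5)·log₂(P(5)/Q(5)) = (1/10)·log₂((1/10)/(1/5)) = -0.10000

D_KL(P||Q) = 0.17549 - 0.07800 + 0.17549 - 0.04384 - 0.10000 = 0.12914 ≈ 0.1291 bits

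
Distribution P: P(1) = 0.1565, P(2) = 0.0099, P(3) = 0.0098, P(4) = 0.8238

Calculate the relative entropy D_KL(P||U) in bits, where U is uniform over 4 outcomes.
1.2196 bits

U(i) = 1/4 for all i

D_KL(P||U) = Σ P(x) log₂(P(x) / (1/4))
           = Σ P(x) log₂(P(x)) + log₂(4)
           = log₂(4) - H(P)

H(P) = -Σ P(x) log₂(P(x)):
  -P(1)·log₂(P(1)) = -(0.1565)·log₂(0.1565) = 0.41876
  -P(2)·log₂(P(2)) = -(0.0099)·log₂(0.0099) = 0.06592
  -P(3)·log₂(P(3)) = -(0.0098)·log₂(0.0098) = 0.06540
  -P(4)·log₂(P(4)) = -(0.8238)·log₂(0.8238) = 0.23036
H(P) = 0.41876 + 0.06592 + 0.06540 + 0.23036 = 0.78044 bits

log₂(4) = 2.00000 bits

D_KL(P||U) = 2.00000 - 0.78044 = 1.21956 ≈ 1.2196 bits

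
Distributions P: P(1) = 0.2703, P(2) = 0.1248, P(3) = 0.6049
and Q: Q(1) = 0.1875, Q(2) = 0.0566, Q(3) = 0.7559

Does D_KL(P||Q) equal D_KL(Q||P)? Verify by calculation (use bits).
D_KL(P||Q) = 0.0905 bits, D_KL(Q||P) = 0.0795 bits. No — D_KL(P||Q) ≠ D_KL(Q||P) for this pair.

D_KL(P||Q) = Σ P(x) log₂(P(x)/Q(x))

Computing term by term:
  P(1)·log₂(P(1)/Q(1)) = 0.2703·log₂(0.2703/0.1875) = 0.14263
  P(2)·log₂(P(2)/Q(2)) = 0.1248·log₂(0.1248/0.0566) = 0.14236
  P(3)·log₂(P(3)/Q(3)) = 0.6049·log₂(0.6049/0.7559) = -0.19447

D_KL(P||Q) = 0.14263 + 0.14236 - 0.19447 = 0.09052 ≈ 0.0905 bits

D_KL(Q||P) = Σ Q(x) log₂(Q(x)/P(x))

Computing term by term:
  Q(1)·log₂(Q(1)/P(1)) = 0.1875·log₂(0.1875/0.2703) = -0.09894
  Q(2)·log₂(Q(2)/P(2)) = 0.0566·log₂(0.0566/0.1248) = -0.06457
  Q(3)·log₂(Q(3)/P(3)) = 0.7559·log₂(0.7559/0.6049) = 0.24302

D_KL(Q||P) = -0.09894 - 0.06457 + 0.24302 = 0.07951 ≈ 0.0795 bits

These are NOT equal (difference: 0.0110 bits). KL divergence is asymmetric: D_KL(P||Q) ≠ D_KL(Q||P) in general.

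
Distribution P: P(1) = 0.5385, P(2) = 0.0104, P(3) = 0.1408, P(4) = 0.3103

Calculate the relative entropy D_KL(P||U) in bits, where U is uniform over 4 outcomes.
0.5285 bits

U(i) = 1/4 for all i

D_KL(P||U) = Σ P(x) log₂(P(x) / (1/4))
           = Σ P(x) log₂(P(x)) + log₂(4)
           = log₂(4) - H(P)

H(P) = -Σ P(x) log₂(P(x)):
  -P(1)·log₂(P(1)) = -(0.5385)·log₂(0.5385) = 0.48087
  -P(2)·log₂(P(2)) = -(0.0104)·log₂(0.0104) = 0.06851
  -P(3)·log₂(P(3)) = -(0.1408)·log₂(0.1408) = 0.39822
  -P(4)·log₂(P(4)) = -(0.3103)·log₂(0.3103) = 0.52387
H(P) = 0.48087 + 0.06851 + 0.39822 + 0.52387 = 1.47147 bits

log₂(4) = 2.00000 bits

D_KL(P||U) = 2.00000 - 1.47147 = 0.52853 ≈ 0.5285 bits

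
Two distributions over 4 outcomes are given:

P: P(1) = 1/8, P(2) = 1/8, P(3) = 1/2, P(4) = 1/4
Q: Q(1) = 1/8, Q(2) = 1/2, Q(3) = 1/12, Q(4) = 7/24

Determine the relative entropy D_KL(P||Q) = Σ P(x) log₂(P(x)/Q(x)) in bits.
0.9869 bits

D_KL(P||Q) = Σ P(x) log₂(P(x)/Q(x))

Computing term by term:
  P(1)·log₂(P(1)/Q(1)) = (1/8)·log₂((1/8)/(1/8)) = 0.00000
  P(2)·log₂(P(2)/Q(2)) = (1/8)·log₂((1/8)/(1/2)) = -0.25000
  P(3)·log₂(P(3)/Q(3)) = (1/2)·log₂((1/2)/(1/12)) = 1.29248
  P(4)·log₂(P(4)/Q(4)) = (1/4)·log₂((1/4)/(7/24)) = -0.05560

D_KL(P||Q) = 0.00000 - 0.25000 + 1.29248 - 0.05560 = 0.98688 ≈ 0.9869 bits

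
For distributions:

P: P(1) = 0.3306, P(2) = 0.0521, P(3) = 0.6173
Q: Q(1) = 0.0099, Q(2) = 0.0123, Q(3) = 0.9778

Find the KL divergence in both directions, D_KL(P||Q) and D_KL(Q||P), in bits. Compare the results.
D_KL(P||Q) = 1.3722 bits, D_KL(Q||P) = 0.5731 bits. D_KL(P||Q) is larger than D_KL(Q||P) by 0.7991 bits; the two directions differ.

D_KL(P||Q) = Σ P(x) log₂(P(x)/Q(x))

Computing term by term:
  P(1)·log₂(P(1)/Q(1)) = 0.3306·log₂(0.3306/0.0099) = 1.67334
  P(2)·log₂(P(2)/Q(2)) = 0.0521·log₂(0.0521/0.0123) = 0.10850
  P(3)·log₂(P(3)/Q(3)) = 0.6173·log₂(0.6173/0.9778) = -0.40962

D_KL(P||Q) = 1.67334 + 0.10850 - 0.40962 = 1.37222 ≈ 1.3722 bits

D_KL(Q||P) = Σ Q(x) log₂(Q(x)/P(x))

Computing term by term:
  Q(1)·log₂(Q(1)/P(1)) = 0.0099·log₂(0.0099/0.3306) = -0.05011
  Q(2)·log₂(Q(2)/P(2)) = 0.0123·log₂(0.0123/0.0521) = -0.02562
  Q(3)·log₂(Q(3)/P(3)) = 0.9778·log₂(0.9778/0.6173) = 0.64884

D_KL(Q||P) = -0.05011 - 0.02562 + 0.64884 = 0.57311 ≈ 0.5731 bits

These are NOT equal (difference: 0.7991 bits). KL divergence is asymmetric: D_KL(P||Q) ≠ D_KL(Q||P) in general.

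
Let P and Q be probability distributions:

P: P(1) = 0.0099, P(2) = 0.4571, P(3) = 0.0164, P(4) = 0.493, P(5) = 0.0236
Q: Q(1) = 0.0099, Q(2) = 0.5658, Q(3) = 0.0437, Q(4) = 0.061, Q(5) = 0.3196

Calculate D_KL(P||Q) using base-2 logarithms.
1.2337 bits

D_KL(P||Q) = Σ P(x) log₂(P(x)/Q(x))

Computing term by term:
  P(1)·log₂(P(1)/Q(1)) = 0.0099·log₂(0.0099/0.0099) = 0.00000
  P(2)·log₂(P(2)/Q(2)) = 0.4571·log₂(0.4571/0.5658) = -0.14069
  P(3)·log₂(P(3)/Q(3)) = 0.0164·log₂(0.0164/0.0437) = -0.02319
  P(4)·log₂(P(4)/Q(4)) = 0.493·log₂(0.493/0.061) = 1.48625
  P(5)·log₂(P(5)/Q(5)) = 0.0236·log₂(0.0236/0.3196) = -0.08872

D_KL(P||Q) = 0.00000 - 0.14069 - 0.02319 + 1.48625 - 0.08872 = 1.23365 ≈ 1.2337 bits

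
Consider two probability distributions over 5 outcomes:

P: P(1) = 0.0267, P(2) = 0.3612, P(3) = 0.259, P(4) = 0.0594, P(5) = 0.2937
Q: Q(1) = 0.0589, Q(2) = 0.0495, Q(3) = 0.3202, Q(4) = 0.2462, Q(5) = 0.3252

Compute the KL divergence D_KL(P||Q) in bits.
0.7609 bits

D_KL(P||Q) = Σ P(x) log₂(P(x)/Q(x))

Computing term by term:
  P(1)·log₂(P(1)/Q(1)) = 0.0267·log₂(0.0267/0.0589) = -0.03048
  P(2)·log₂(P(2)/Q(2)) = 0.3612·log₂(0.3612/0.0495) = 1.03567
  P(3)·log₂(P(3)/Q(3)) = 0.259·log₂(0.259/0.3202) = -0.07926
  P(4)·log₂(P(4)/Q(4)) = 0.0594·log₂(0.0594/0.2462) = -0.12185
  P(5)·log₂(P(5)/Q(5)) = 0.2937·log₂(0.2937/0.3252) = -0.04317

D_KL(P||Q) = -0.03048 + 1.03567 - 0.07926 - 0.12185 - 0.04317 = 0.76091 ≈ 0.7609 bits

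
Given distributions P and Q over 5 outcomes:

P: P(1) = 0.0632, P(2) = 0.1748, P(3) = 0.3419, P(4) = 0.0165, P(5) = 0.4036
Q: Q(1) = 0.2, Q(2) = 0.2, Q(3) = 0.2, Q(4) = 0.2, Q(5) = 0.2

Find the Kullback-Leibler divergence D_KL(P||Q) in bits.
0.4749 bits

D_KL(P||Q) = Σ P(x) log₂(P(x)/Q(x))

Computing term by term:
  P(1)·log₂(P(1)/Q(1)) = 0.0632·log₂(0.0632/0.2) = -0.10504
  P(2)·log₂(P(2)/Q(2)) = 0.1748·log₂(0.1748/0.2) = -0.03396
  P(3)·log₂(P(3)/Q(3)) = 0.3419·log₂(0.3419/0.2) = 0.26449
  P(4)·log₂(P(4)/Q(4)) = 0.0165·log₂(0.0165/0.2) = -0.05939
  P(5)·log₂(P(5)/Q(5)) = 0.4036·log₂(0.4036/0.2) = 0.40882

D_KL(P||Q) = -0.10504 - 0.03396 + 0.26449 - 0.05939 + 0.40882 = 0.47492 ≈ 0.4749 bits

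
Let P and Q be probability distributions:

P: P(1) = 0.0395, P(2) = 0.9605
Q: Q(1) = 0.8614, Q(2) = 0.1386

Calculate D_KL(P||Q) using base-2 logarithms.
2.5069 bits

D_KL(P||Q) = Σ P(x) log₂(P(x)/Q(x))

Computing term by term:
  P(1)·log₂(P(1)/Q(1)) = 0.0395·log₂(0.0395/0.8614) = -0.17565
  P(2)·log₂(P(2)/Q(2)) = 0.9605·log₂(0.9605/0.1386) = 2.68254

D_KL(P||Q) = -0.17565 + 2.68254 = 2.50689 ≈ 2.5069 bits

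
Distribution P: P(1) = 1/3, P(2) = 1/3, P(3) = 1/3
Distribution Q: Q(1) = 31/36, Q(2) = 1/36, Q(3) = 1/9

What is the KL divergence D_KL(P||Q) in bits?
1.2669 bits

D_KL(P||Q) = Σ P(x) log₂(P(x)/Q(x))

Computing term by term:
  P(1)·log₂(P(1)/Q(1)) = (1/3)·log₂((1/3)/(31/36)) = -0.45641
  P(2)·log₂(P(2)/Q(2)) = (1/3)·log₂((1/3)/(1/36)) = 1.19499
  P(3)·log₂(P(3)/Q(3)) = (1/3)·log₂((1/3)/(1/9)) = 0.52832

D_KL(P||Q) = -0.45641 + 1.19499 + 0.52832 = 1.26690 ≈ 1.2669 bits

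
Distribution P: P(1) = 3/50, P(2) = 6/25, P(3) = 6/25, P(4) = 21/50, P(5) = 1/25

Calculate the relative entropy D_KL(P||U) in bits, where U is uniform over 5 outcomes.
0.3787 bits

U(i) = 1/5 for all i

D_KL(P||U) = Σ P(x) log₂(P(x) / (1/5))
           = Σ P(x) log₂(P(x)) + log₂(5)
           = log₂(5) - H(P)

H(P) = -Σ P(x) log₂(P(x)):
  -P(1)·log₂(P(1)) = -(3/50)·log₂(3/50) = 0.24353
  -P(2)·log₂(P(2)) = -(6/25)·log₂(6/25) = 0.49413
  -P(3)·log₂(P(3)) = -(6/25)·log₂(6/25) = 0.49413
  -P(4)·log₂(P(4)) = -(21/50)·log₂(21/50) = 0.52565
  -P(5)·log₂(P(5)) = -(1/25)·log₂(1/25) = 0.18575
H(P) = 0.24353 + 0.49413 + 0.49413 + 0.52565 + 0.18575 = 1.94319 bits

log₂(5) = 2.32193 bits

D_KL(P||U) = 2.32193 - 1.94319 = 0.37874 ≈ 0.3787 bits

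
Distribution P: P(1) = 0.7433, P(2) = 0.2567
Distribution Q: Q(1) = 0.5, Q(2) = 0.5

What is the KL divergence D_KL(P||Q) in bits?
0.1783 bits

D_KL(P||Q) = Σ P(x) log₂(P(x)/Q(x))

Computing term by term:
  P(1)·log₂(P(1)/Q(1)) = 0.7433·log₂(0.7433/0.5) = 0.42518
  P(2)·log₂(P(2)/Q(2)) = 0.2567·log₂(0.2567/0.5) = -0.24691

D_KL(P||Q) = 0.42518 - 0.24691 = 0.17827 ≈ 0.1783 bits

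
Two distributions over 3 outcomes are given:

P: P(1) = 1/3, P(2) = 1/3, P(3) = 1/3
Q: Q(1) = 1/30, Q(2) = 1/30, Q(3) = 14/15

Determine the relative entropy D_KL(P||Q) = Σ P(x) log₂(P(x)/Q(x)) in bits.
1.7195 bits

D_KL(P||Q) = Σ P(x) log₂(P(x)/Q(x))

Computing term by term:
  P(1)·log₂(P(1)/Q(1)) = (1/3)·log₂((1/3)/(1/30)) = 1.10731
  P(2)·log₂(P(2)/Q(2)) = (1/3)·log₂((1/3)/(1/30)) = 1.10731
  P(3)·log₂(P(3)/Q(3)) = (1/3)·log₂((1/3)/(14/15)) = -0.49514

D_KL(P||Q) = 1.10731 + 1.10731 - 0.49514 = 1.71948 ≈ 1.7195 bits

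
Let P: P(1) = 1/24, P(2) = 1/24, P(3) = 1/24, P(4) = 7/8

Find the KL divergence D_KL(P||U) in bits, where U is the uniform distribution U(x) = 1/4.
1.2583 bits

U(i) = 1/4 for all i

D_KL(P||U) = Σ P(x) log₂(P(x) / (1/4))
           = Σ P(x) log₂(P(x)) + log₂(4)
           = log₂(4) - H(P)

H(P) = -Σ P(x) log₂(P(x)):
  -P(1)·log₂(P(1)) = -(1/24)·log₂(1/24) = 0.19104
  -P(2)·log₂(P(2)) = -(1/24)·log₂(1/24) = 0.19104
  -P(3)·log₂(P(3)) = -(1/24)·log₂(1/24) = 0.19104
  -P(4)·log₂(P(4)) = -(7/8)·log₂(7/8) = 0.16856
H(P) = 0.19104 + 0.19104 + 0.19104 + 0.16856 = 0.74168 bits

log₂(4) = 2.00000 bits

D_KL(P||U) = 2.00000 - 0.74168 = 1.25832 ≈ 1.2583 bits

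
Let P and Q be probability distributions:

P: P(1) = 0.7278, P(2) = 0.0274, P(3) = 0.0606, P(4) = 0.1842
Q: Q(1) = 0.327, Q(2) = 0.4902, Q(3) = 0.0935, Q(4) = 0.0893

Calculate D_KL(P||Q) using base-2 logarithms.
0.8805 bits

D_KL(P||Q) = Σ P(x) log₂(P(x)/Q(x))

Computing term by term:
  P(1)·log₂(P(1)/Q(1)) = 0.7278·log₂(0.7278/0.327) = 0.84006
  P(2)·log₂(P(2)/Q(2)) = 0.0274·log₂(0.0274/0.4902) = -0.11401
  P(3)·log₂(P(3)/Q(3)) = 0.0606·log₂(0.0606/0.0935) = -0.03791
  P(4)·log₂(P(4)/Q(4)) = 0.1842·log₂(0.1842/0.0893) = 0.19240

D_KL(P||Q) = 0.84006 - 0.11401 - 0.03791 + 0.19240 = 0.88054 ≈ 0.8805 bits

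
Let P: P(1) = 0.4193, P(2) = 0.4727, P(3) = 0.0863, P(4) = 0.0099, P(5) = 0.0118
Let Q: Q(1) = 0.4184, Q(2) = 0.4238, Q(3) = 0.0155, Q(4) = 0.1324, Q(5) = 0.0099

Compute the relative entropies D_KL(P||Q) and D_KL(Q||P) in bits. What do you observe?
D_KL(P||Q) = 0.2555 bits, D_KL(Q||P) = 0.3864 bits. The two directions give different values (D_KL(Q||P) exceeds D_KL(P||Q) by 0.1309 bits): KL divergence is asymmetric.

D_KL(P||Q) = Σ P(x) log₂(P(x)/Q(x))

Computing term by term:
  P(1)·log₂(P(1)/Q(1)) = 0.4193·log₂(0.4193/0.4184) = 0.00130
  P(2)·log₂(P(2)/Q(2)) = 0.4727·log₂(0.4727/0.4238) = 0.07447
  P(3)·log₂(P(3)/Q(3)) = 0.0863·log₂(0.0863/0.0155) = 0.21377
  P(4)·log₂(P(4)/Q(4)) = 0.0099·log₂(0.0099/0.1324) = -0.03704
  P(5)·log₂(P(5)/Q(5)) = 0.0118·log₂(0.0118/0.0099) = 0.00299

D_KL(P||Q) = 0.00130 + 0.07447 + 0.21377 - 0.03704 + 0.00299 = 0.25549 ≈ 0.2555 bits

D_KL(Q||P) = Σ Q(x) log₂(Q(x)/P(x))

Computing term by term:
  Q(1)·log₂(Q(1)/P(1)) = 0.4184·log₂(0.4184/0.4193) = -0.00130
  Q(2)·log₂(Q(2)/P(2)) = 0.4238·log₂(0.4238/0.4727) = -0.06677
  Q(3)·log₂(Q(3)/P(3)) = 0.0155·log₂(0.0155/0.0863) = -0.03839
  Q(4)·log₂(Q(4)/P(4)) = 0.1324·log₂(0.1324/0.0099) = 0.49535
  Q(5)·log₂(Q(5)/P(5)) = 0.0099·log₂(0.0099/0.0118) = -0.00251

D_KL(Q||P) = -0.00130 - 0.06677 - 0.03839 + 0.49535 - 0.00251 = 0.38638 ≈ 0.3864 bits

These are NOT equal (difference: 0.1309 bits). KL divergence is asymmetric: D_KL(P||Q) ≠ D_KL(Q||P) in general.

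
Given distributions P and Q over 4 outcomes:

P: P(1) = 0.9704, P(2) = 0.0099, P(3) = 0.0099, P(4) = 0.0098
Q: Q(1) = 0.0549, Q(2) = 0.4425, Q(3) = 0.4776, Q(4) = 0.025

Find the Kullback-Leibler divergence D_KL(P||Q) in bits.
3.8982 bits

D_KL(P||Q) = Σ P(x) log₂(P(x)/Q(x))

Computing term by term:
  P(1)·log₂(P(1)/Q(1)) = 0.9704·log₂(0.9704/0.0549) = 4.02105
  P(2)·log₂(P(2)/Q(2)) = 0.0099·log₂(0.0099/0.4425) = -0.05427
  P(3)·log₂(P(3)/Q(3)) = 0.0099·log₂(0.0099/0.4776) = -0.05536
  P(4)·log₂(P(4)/Q(4)) = 0.0098·log₂(0.0098/0.025) = -0.01324

D_KL(P||Q) = 4.02105 - 0.05427 - 0.05536 - 0.01324 = 3.89818 ≈ 3.8982 bits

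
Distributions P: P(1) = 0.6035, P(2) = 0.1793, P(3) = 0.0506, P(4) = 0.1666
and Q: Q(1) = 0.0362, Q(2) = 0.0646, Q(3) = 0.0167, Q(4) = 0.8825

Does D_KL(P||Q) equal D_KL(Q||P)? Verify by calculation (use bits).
D_KL(P||Q) = 2.3941 bits, D_KL(Q||P) = 1.8538 bits. No — D_KL(P||Q) ≠ D_KL(Q||P) for this pair.

D_KL(P||Q) = Σ P(x) log₂(P(x)/Q(x))

Computing term by term:
  P(1)·log₂(P(1)/Q(1)) = 0.6035·log₂(0.6035/0.0362) = 2.44978
  P(2)·log₂(P(2)/Q(2)) = 0.1793·log₂(0.1793/0.0646) = 0.26407
  P(3)·log₂(P(3)/Q(3)) = 0.0506·log₂(0.0506/0.0167) = 0.08092
  P(4)·log₂(P(4)/Q(4)) = 0.1666·log₂(0.1666/0.8825) = -0.40071

D_KL(P||Q) = 2.44978 + 0.26407 + 0.08092 - 0.40071 = 2.39406 ≈ 2.3941 bits

D_KL(Q||P) = Σ Q(x) log₂(Q(x)/P(x))

Computing term by term:
  Q(1)·log₂(Q(1)/P(1)) = 0.0362·log₂(0.0362/0.6035) = -0.14695
  Q(2)·log₂(Q(2)/P(2)) = 0.0646·log₂(0.0646/0.1793) = -0.09514
  Q(3)·log₂(Q(3)/P(3)) = 0.0167·log₂(0.0167/0.0506) = -0.02671
  Q(4)·log₂(Q(4)/P(4)) = 0.8825·log₂(0.8825/0.1666) = 2.12260

D_KL(Q||P) = -0.14695 - 0.09514 - 0.02671 + 2.12260 = 1.85380 ≈ 1.8538 bits

These are NOT equal (difference: 0.5403 bits). KL divergence is asymmetric: D_KL(P||Q) ≠ D_KL(Q||P) in general.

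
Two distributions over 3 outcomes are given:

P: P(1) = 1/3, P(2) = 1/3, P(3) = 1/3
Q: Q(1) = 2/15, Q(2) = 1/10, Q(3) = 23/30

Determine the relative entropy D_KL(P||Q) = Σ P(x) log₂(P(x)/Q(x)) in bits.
0.6191 bits

D_KL(P||Q) = Σ P(x) log₂(P(x)/Q(x))

Computing term by term:
  P(1)·log₂(P(1)/Q(1)) = (1/3)·log₂((1/3)/(2/15)) = 0.44064
  P(2)·log₂(P(2)/Q(2)) = (1/3)·log₂((1/3)/(1/10)) = 0.57899
  P(3)·log₂(P(3)/Q(3)) = (1/3)·log₂((1/3)/(23/30)) = -0.40054

D_KL(P||Q) = 0.44064 + 0.57899 - 0.40054 = 0.61909 ≈ 0.6191 bits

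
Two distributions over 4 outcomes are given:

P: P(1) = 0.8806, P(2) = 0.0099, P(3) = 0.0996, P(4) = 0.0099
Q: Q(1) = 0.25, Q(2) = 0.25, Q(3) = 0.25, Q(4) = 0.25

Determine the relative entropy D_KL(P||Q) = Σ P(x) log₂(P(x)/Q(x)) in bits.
1.3752 bits

D_KL(P||Q) = Σ P(x) log₂(P(x)/Q(x))

Computing term by term:
  P(1)·log₂(P(1)/Q(1)) = 0.8806·log₂(0.8806/0.25) = 1.59966
  P(2)·log₂(P(2)/Q(2)) = 0.0099·log₂(0.0099/0.25) = -0.04612
  P(3)·log₂(P(3)/Q(3)) = 0.0996·log₂(0.0996/0.25) = -0.13224
  P(4)·log₂(P(4)/Q(4)) = 0.0099·log₂(0.0099/0.25) = -0.04612

D_KL(P||Q) = 1.59966 - 0.04612 - 0.13224 - 0.04612 = 1.37518 ≈ 1.3752 bits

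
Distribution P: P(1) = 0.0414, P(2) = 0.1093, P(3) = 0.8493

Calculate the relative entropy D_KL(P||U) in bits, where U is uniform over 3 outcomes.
0.8456 bits

U(i) = 1/3 for all i

D_KL(P||U) = Σ P(x) log₂(P(x) / (1/3))
           = Σ P(x) log₂(P(x)) + log₂(3)
           = log₂(3) - H(P)

H(P) = -Σ P(x) log₂(P(x)):
  -P(1)·log₂(P(1)) = -(0.0414)·log₂(0.0414) = 0.19020
  -P(2)·log₂(P(2)) = -(0.1093)·log₂(0.1093) = 0.34906
  -P(3)·log₂(P(3)) = -(0.8493)·log₂(0.8493) = 0.20014
H(P) = 0.19020 + 0.34906 + 0.20014 = 0.73940 bits

log₂(3) = 1.58496 bits

D_KL(P||U) = 1.58496 - 0.73940 = 0.84556 ≈ 0.8456 bits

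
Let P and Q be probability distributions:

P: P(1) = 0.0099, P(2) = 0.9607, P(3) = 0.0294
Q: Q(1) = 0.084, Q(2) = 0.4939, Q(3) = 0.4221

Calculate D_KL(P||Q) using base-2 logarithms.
0.7786 bits

D_KL(P||Q) = Σ P(x) log₂(P(x)/Q(x))

Computing term by term:
  P(1)·log₂(P(1)/Q(1)) = 0.0099·log₂(0.0099/0.084) = -0.03054
  P(2)·log₂(P(2)/Q(2)) = 0.9607·log₂(0.9607/0.4939) = 0.92214
  P(3)·log₂(P(3)/Q(3)) = 0.0294·log₂(0.0294/0.4221) = -0.11300

D_KL(P||Q) = -0.03054 + 0.92214 - 0.11300 = 0.77860 ≈ 0.7786 bits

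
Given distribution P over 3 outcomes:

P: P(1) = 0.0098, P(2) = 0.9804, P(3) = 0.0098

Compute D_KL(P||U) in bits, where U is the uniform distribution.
1.4262 bits

U(i) = 1/3 for all i

D_KL(P||U) = Σ P(x) log₂(P(x) / (1/3))
           = Σ P(x) log₂(P(x)) + log₂(3)
           = log₂(3) - H(P)

H(P) = -Σ P(x) log₂(P(x)):
  -P(1)·log₂(P(1)) = -(0.0098)·log₂(0.0098) = 0.06540
  -P(2)·log₂(P(2)) = -(0.9804)·log₂(0.9804) = 0.02800
  -P(3)·log₂(P(3)) = -(0.0098)·log₂(0.0098) = 0.06540
H(P) = 0.06540 + 0.02800 + 0.06540 = 0.15880 bits

log₂(3) = 1.58496 bits

D_KL(P||U) = 1.58496 - 0.15880 = 1.42616 ≈ 1.4262 bits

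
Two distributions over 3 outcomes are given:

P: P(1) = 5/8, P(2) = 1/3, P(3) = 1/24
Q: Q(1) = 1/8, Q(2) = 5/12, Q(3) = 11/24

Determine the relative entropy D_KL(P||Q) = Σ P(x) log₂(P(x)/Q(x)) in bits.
1.1998 bits

D_KL(P||Q) = Σ P(x) log₂(P(x)/Q(x))

Computing term by term:
  P(1)·log₂(P(1)/Q(1)) = (5/8)·log₂((5/8)/(1/8)) = 1.45121
  P(2)·log₂(P(2)/Q(2)) = (1/3)·log₂((1/3)/(5/12)) = -0.10731
  P(3)·log₂(P(3)/Q(3)) = (1/24)·log₂((1/24)/(11/24)) = -0.14414

D_KL(P||Q) = 1.45121 - 0.10731 - 0.14414 = 1.19976 ≈ 1.1998 bits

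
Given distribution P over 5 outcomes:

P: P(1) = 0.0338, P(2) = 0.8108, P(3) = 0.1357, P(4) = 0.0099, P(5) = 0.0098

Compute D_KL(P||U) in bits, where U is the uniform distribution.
1.3891 bits

U(i) = 1/5 for all i

D_KL(P||U) = Σ P(x) log₂(P(x) / (1/5))
           = Σ P(x) log₂(P(x)) + log₂(5)
           = log₂(5) - H(P)

H(P) = -Σ P(x) log₂(P(x)):
  -P(1)·log₂(P(1)) = -(0.0338)·log₂(0.0338) = 0.16517
  -P(2)·log₂(P(2)) = -(0.8108)·log₂(0.8108) = 0.24533
  -P(3)·log₂(P(3)) = -(0.1357)·log₂(0.1357) = 0.39102
  -P(4)·log₂(P(4)) = -(0.0099)·log₂(0.0099) = 0.06592
  -P(5)·log₂(P(5)) = -(0.0098)·log₂(0.0098) = 0.06540
H(P) = 0.16517 + 0.24533 + 0.39102 + 0.06592 + 0.06540 = 0.93284 bits

log₂(5) = 2.32193 bits

D_KL(P||U) = 2.32193 - 0.93284 = 1.38909 ≈ 1.3891 bits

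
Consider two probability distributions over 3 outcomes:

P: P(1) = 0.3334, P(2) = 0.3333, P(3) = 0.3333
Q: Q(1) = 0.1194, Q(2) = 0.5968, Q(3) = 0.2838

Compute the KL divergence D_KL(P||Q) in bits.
0.2911 bits

D_KL(P||Q) = Σ P(x) log₂(P(x)/Q(x))

Computing term by term:
  P(1)·log₂(P(1)/Q(1)) = 0.3334·log₂(0.3334/0.1194) = 0.49392
  P(2)·log₂(P(2)/Q(2)) = 0.3333·log₂(0.3333/0.5968) = -0.28011
  P(3)·log₂(P(3)/Q(3)) = 0.3333·log₂(0.3333/0.2838) = 0.07731

D_KL(P||Q) = 0.49392 - 0.28011 + 0.07731 = 0.29112 ≈ 0.2911 bits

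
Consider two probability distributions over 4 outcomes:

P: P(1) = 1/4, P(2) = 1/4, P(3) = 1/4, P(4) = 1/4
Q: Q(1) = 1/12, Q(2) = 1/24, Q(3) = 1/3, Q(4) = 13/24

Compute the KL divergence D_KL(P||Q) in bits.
0.6599 bits

D_KL(P||Q) = Σ P(x) log₂(P(x)/Q(x))

Computing term by term:
  P(1)·log₂(P(1)/Q(1)) = (1/4)·log₂((1/4)/(1/12)) = 0.39624
  P(2)·log₂(P(2)/Q(2)) = (1/4)·log₂((1/4)/(1/24)) = 0.64624
  P(3)·log₂(P(3)/Q(3)) = (1/4)·log₂((1/4)/(1/3)) = -0.10376
  P(4)·log₂(P(4)/Q(4)) = (1/4)·log₂((1/4)/(13/24)) = -0.27887

D_KL(P||Q) = 0.39624 + 0.64624 - 0.10376 - 0.27887 = 0.65985 ≈ 0.6599 bits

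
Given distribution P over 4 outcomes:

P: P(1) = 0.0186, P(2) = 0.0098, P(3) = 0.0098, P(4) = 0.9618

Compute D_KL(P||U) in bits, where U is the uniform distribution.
1.7082 bits

U(i) = 1/4 for all i

D_KL(P||U) = Σ P(x) log₂(P(x) / (1/4))
           = Σ P(x) log₂(P(x)) + log₂(4)
           = log₂(4) - H(P)

H(P) = -Σ P(x) log₂(P(x)):
  -P(1)·log₂(P(1)) = -(0.0186)·log₂(0.0186) = 0.10692
  -P(2)·log₂(P(2)) = -(0.0098)·log₂(0.0098) = 0.06540
  -P(3)·log₂(P(3)) = -(0.0098)·log₂(0.0098) = 0.06540
  -P(4)·log₂(P(4)) = -(0.9618)·log₂(0.9618) = 0.05404
H(P) = 0.10692 + 0.06540 + 0.06540 + 0.05404 = 0.29176 bits

log₂(4) = 2.00000 bits

D_KL(P||U) = 2.00000 - 0.29176 = 1.70824 ≈ 1.7082 bits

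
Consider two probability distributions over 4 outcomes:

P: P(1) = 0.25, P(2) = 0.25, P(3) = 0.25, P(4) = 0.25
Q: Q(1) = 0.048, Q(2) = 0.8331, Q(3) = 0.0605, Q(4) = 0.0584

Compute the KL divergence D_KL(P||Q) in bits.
1.1973 bits

D_KL(P||Q) = Σ P(x) log₂(P(x)/Q(x))

Computing term by term:
  P(1)·log₂(P(1)/Q(1)) = 0.25·log₂(0.25/0.048) = 0.59521
  P(2)·log₂(P(2)/Q(2)) = 0.25·log₂(0.25/0.8331) = -0.43414
  P(3)·log₂(P(3)/Q(3)) = 0.25·log₂(0.25/0.0605) = 0.51173
  P(4)·log₂(P(4)/Q(4)) = 0.25·log₂(0.25/0.0584) = 0.52447

D_KL(P||Q) = 0.59521 - 0.43414 + 0.51173 + 0.52447 = 1.19727 ≈ 1.1973 bits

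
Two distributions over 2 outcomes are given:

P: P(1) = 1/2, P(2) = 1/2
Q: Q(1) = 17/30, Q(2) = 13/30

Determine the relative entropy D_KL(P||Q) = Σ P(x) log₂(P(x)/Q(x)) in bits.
0.0129 bits

D_KL(P||Q) = Σ P(x) log₂(P(x)/Q(x))

Computing term by term:
  P(1)·log₂(P(1)/Q(1)) = (1/2)·log₂((1/2)/(17/30)) = -0.09029
  P(2)·log₂(P(2)/Q(2)) = (1/2)·log₂((1/2)/(13/30)) = 0.10323

D_KL(P||Q) = -0.09029 + 0.10323 = 0.01294 ≈ 0.0129 bits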